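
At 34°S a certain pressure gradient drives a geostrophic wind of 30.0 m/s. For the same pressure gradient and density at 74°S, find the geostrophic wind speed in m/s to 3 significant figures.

17.5 m/s

With the same pressure gradient and density, V_g ∝ 1/f ∝ 1/sin φ.
V₂ = V₁ · sin φ₁ / sin φ₂ = 30.0 × sin 34° / sin 74°
V₂ = 30.0 × 0.5592/0.9613 = 17.5 m/s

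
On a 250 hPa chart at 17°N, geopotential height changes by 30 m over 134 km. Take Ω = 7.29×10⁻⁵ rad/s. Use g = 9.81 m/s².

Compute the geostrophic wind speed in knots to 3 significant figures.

Coriolis parameter at 17°N:
f = 2Ω sin φ = 2 × 7.29×10⁻⁵ × sin 17° = 4.26×10⁻⁵ s⁻¹
Height gradient: |∂Z/∂n| = 30 m / 134000 m = 2.24×10⁻⁴
On a pressure surface, geostrophic balance gives V_g = (g/f)|∂Z/∂n|:
V_g = 9.81 × 2.24×10⁻⁴ / 4.26×10⁻⁵ = 51.5 m/s
Converting: 51.5 m/s × 1.944 = 100 knots

100 knots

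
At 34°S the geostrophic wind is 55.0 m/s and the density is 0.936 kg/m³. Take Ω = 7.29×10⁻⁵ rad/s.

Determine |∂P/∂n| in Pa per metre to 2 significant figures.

Coriolis parameter at 34°S:
f = 2Ω sin φ = 2 × 7.29×10⁻⁵ × sin 34° = 8.15×10⁻⁵ s⁻¹
Geostrophic balance rearranged: |∂P/∂n| = f ρ V_g
|∂P/∂n| = 8.15×10⁻⁵ × 0.936 × 55.0 = 4.20×10⁻³ Pa/m

4.2×10⁻³ Pa/m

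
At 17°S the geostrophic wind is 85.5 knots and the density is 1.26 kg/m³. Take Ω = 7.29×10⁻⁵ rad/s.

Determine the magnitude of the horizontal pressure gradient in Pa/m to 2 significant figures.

2.4×10⁻³ Pa/m

Coriolis parameter at 17°S:
f = 2Ω sin φ = 2 × 7.29×10⁻⁵ × sin 17° = 4.26×10⁻⁵ s⁻¹
Wind speed in SI: 85.5 knots = 44.0 m/s
Geostrophic balance rearranged: |∂P/∂n| = f ρ V_g
|∂P/∂n| = 4.26×10⁻⁵ × 1.26 × 44.0 = 2.36×10⁻³ Pa/m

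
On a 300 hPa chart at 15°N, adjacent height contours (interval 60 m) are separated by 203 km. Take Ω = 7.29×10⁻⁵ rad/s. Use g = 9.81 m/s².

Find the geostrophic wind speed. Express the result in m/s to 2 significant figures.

77 m/s

Coriolis parameter at 15°N:
f = 2Ω sin φ = 2 × 7.29×10⁻⁵ × sin 15° = 3.77×10⁻⁵ s⁻¹
Height gradient: |∂Z/∂n| = 60 m / 203000 m = 2.96×10⁻⁴
On a pressure surface, geostrophic balance gives V_g = (g/f)|∂Z/∂n|:
V_g = 9.81 × 2.96×10⁻⁴ / 3.77×10⁻⁵ = 76.8 m/s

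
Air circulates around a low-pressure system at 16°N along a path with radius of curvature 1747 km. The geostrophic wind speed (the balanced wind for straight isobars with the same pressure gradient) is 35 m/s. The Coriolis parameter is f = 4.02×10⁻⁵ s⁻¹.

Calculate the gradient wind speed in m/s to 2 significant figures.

Around a low, centrifugal force acts outward with Coriolis, so pressure-gradient force balances both:
(1/ρ)|∂P/∂n| = fV + V²/R  →  V² + fR·V − fR·V_g = 0
With fR = 4.02×10⁻⁵ × 1747×10³ m = 70.2 m/s:
V = [−fR + √((fR)² + 4 fR V_g)]/2 = [−70.2 + √(70.2² + 4×70.2×35)]/2 = 25.6 m/s
Subgeostrophic (V < V_g = 35 m/s), as expected around a low.

26 m/s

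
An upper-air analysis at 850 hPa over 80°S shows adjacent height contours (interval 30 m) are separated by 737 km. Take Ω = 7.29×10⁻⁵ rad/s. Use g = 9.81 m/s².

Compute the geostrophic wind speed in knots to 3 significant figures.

5.41 knots

Coriolis parameter at 80°S:
f = 2Ω sin φ = 2 × 7.29×10⁻⁵ × sin 80° = 1.44×10⁻⁴ s⁻¹
Height gradient: |∂Z/∂n| = 30 m / 737000 m = 4.07×10⁻⁵
On a pressure surface, geostrophic balance gives V_g = (g/f)|∂Z/∂n|:
V_g = 9.81 × 4.07×10⁻⁵ / 1.44×10⁻⁴ = 2.78 m/s
Converting: 2.78 m/s × 1.944 = 5.41 knots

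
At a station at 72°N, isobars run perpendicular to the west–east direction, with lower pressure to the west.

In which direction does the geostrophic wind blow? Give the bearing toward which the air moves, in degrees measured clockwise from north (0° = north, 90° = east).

000°

The pressure-gradient force points toward the west (bearing 270°).
Geostrophic balance: in the Northern Hemisphere the Coriolis force deflects motion to the right, so the geostrophic wind blows 90° to the right of the pressure-gradient force (low pressure on the left).
Rotating 270° by 90° clockwise gives 000° — the wind blows toward the north.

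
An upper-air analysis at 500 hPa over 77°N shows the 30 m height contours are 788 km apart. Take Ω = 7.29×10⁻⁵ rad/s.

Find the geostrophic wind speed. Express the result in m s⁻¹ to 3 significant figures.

Coriolis parameter at 77°N:
f = 2Ω sin φ = 2 × 7.29×10⁻⁵ × sin 77° = 1.42×10⁻⁴ s⁻¹
Height gradient: |∂Z/∂n| = 30 m / 788000 m = 3.81×10⁻⁵
On a pressure surface, geostrophic balance gives V_g = (g/f)|∂Z/∂n|:
V_g = 9.81 × 3.81×10⁻⁵ / 1.42×10⁻⁴ = 2.63 m/s

2.63 m s⁻¹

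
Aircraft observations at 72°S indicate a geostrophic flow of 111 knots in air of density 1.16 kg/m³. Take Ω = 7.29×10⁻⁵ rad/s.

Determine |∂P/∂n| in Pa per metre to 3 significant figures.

Coriolis parameter at 72°S:
f = 2Ω sin φ = 2 × 7.29×10⁻⁵ × sin 72° = 1.39×10⁻⁴ s⁻¹
Wind speed in SI: 111 knots = 57.1 m/s
Geostrophic balance rearranged: |∂P/∂n| = f ρ V_g
|∂P/∂n| = 1.39×10⁻⁴ × 1.16 × 57.1 = 9.19×10⁻³ Pa/m

9.19×10⁻³ Pa/m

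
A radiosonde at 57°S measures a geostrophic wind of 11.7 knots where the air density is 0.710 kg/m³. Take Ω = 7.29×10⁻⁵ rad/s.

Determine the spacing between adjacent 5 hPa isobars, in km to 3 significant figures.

Coriolis parameter at 57°S:
f = 2Ω sin φ = 2 × 7.29×10⁻⁵ × sin 57° = 1.22×10⁻⁴ s⁻¹
Wind speed in SI: 11.7 knots = 6.02 m/s
Geostrophic balance rearranged: |∂P/∂n| = f ρ V_g
|∂P/∂n| = 1.22×10⁻⁴ × 0.710 × 6.02 = 5.23×10⁻⁴ Pa/m
Isobar spacing: Δn = ΔP/|∂P/∂n| = 500 Pa / 5.23×10⁻⁴ Pa/m = 956839 m ≈ 957 km

957 km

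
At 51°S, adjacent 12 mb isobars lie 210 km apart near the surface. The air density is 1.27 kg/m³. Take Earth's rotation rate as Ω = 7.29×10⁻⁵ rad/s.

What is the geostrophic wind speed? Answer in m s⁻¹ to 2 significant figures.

Coriolis parameter at 51°S:
f = 2Ω sin φ = 2 × 7.29×10⁻⁵ × sin 51° = 1.13×10⁻⁴ s⁻¹
Pressure gradient: |∂P/∂n| = 1200 Pa / 210000 m = 5.71×10⁻³ Pa/m
Geostrophic balance (pressure-gradient force = Coriolis force):
V_g = (1/(fρ)) |∂P/∂n| = 5.71×10⁻³ / (1.13×10⁻⁴ × 1.27) = 39.7 m/s

40 m s⁻¹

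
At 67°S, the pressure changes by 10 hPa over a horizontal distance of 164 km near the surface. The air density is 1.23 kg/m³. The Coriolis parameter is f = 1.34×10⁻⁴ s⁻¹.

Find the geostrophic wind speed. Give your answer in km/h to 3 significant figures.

133 km/h

Pressure gradient: |∂P/∂n| = 1000 Pa / 164000 m = 6.10×10⁻³ Pa/m
Geostrophic balance (pressure-gradient force = Coriolis force):
V_g = (1/(fρ)) |∂P/∂n| = 6.10×10⁻³ / (1.34×10⁻⁴ × 1.23) = 37.0 m/s
Converting: 37.0 m/s × 3.6 = 133 km/h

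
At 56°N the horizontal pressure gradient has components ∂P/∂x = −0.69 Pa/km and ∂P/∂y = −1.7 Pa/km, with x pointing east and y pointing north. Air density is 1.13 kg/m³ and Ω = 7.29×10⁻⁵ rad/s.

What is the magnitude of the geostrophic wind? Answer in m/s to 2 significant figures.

Coriolis parameter at 56°N:
f = 2Ω sin φ = 2 × 7.29×10⁻⁵ × sin 56° = 1.21×10⁻⁴ s⁻¹
Component geostrophic relations (x east, y north):
u_g = −(1/(fρ)) ∂P/∂y,  v_g = (1/(fρ)) ∂P/∂x
u_g = −(−1.7×10⁻³)/(1.21×10⁻⁴ × 1.13) = 12.4 m/s;  v_g = (−0.69×10⁻³)/(1.21×10⁻⁴ × 1.13) = −5.05 m/s
|V_g| = √(u_g² + v_g²) = 13.4 m/s

13 m/s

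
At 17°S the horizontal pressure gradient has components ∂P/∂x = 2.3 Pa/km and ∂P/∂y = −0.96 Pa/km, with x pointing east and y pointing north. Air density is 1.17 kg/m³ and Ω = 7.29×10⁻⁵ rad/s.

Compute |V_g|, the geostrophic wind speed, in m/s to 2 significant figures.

50 m/s

Coriolis parameter at 17°S:
f = 2Ω sin φ = 2 × 7.29×10⁻⁵ × sin 17° = 4.26×10⁻⁵ s⁻¹
In the Southern Hemisphere f is negative: f = −4.26×10⁻⁵ s⁻¹.
Component geostrophic relations (x east, y north):
u_g = −(1/(fρ)) ∂P/∂y,  v_g = (1/(fρ)) ∂P/∂x
u_g = −(−0.96×10⁻³)/(−4.26×10⁻⁵ × 1.17) = −19.2 m/s;  v_g = (2.3×10⁻³)/(−4.26×10⁻⁵ × 1.17) = −46.1 m/s
|V_g| = √(u_g² + v_g²) = 50.0 m/s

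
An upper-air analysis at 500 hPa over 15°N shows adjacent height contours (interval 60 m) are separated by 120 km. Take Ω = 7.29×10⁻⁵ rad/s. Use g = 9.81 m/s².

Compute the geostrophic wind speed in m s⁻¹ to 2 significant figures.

Coriolis parameter at 15°N:
f = 2Ω sin φ = 2 × 7.29×10⁻⁵ × sin 15° = 3.77×10⁻⁵ s⁻¹
Height gradient: |∂Z/∂n| = 60 m / 120000 m = 5.00×10⁻⁴
On a pressure surface, geostrophic balance gives V_g = (g/f)|∂Z/∂n|:
V_g = 9.81 × 5.00×10⁻⁴ / 3.77×10⁻⁵ = 130 m/s

130 m s⁻¹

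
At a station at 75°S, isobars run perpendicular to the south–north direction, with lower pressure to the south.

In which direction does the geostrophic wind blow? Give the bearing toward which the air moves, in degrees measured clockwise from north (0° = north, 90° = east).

The pressure-gradient force points toward the south (bearing 180°).
Geostrophic balance: in the Southern Hemisphere the Coriolis force deflects motion to the left, so the geostrophic wind blows 90° to the left of the pressure-gradient force (low pressure on the right).
Rotating 180° by 90° counterclockwise gives 090° — the wind blows toward the east.

090°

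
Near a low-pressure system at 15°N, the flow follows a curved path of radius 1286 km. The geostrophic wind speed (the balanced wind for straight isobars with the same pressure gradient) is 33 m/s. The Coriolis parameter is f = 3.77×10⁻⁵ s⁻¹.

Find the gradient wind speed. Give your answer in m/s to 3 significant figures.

22.5 m/s

Around a low, centrifugal force acts outward with Coriolis, so pressure-gradient force balances both:
(1/ρ)|∂P/∂n| = fV + V²/R  →  V² + fR·V − fR·V_g = 0
With fR = 3.77×10⁻⁵ × 1286×10³ m = 48.5 m/s:
V = [−fR + √((fR)² + 4 fR V_g)]/2 = [−48.5 + √(48.5² + 4×48.5×33)]/2 = 22.5 m/s
Subgeostrophic (V < V_g = 33 m/s), as expected around a low.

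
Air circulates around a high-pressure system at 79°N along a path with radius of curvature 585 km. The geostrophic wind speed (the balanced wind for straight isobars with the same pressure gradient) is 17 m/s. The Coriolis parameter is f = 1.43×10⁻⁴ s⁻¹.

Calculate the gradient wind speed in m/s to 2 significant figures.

24 m/s

Around a high, pressure-gradient force acts outward with centrifugal, so Coriolis balances both:
fV = (1/ρ)|∂P/∂n| + V²/R  →  V² − fR·V + fR·V_g = 0
With fR = 1.43×10⁻⁴ × 585×10³ m = 83.7 m/s:
V = [fR − √((fR)² − 4 fR V_g)]/2 = [83.7 − √(83.7² − 4×83.7×17)]/2 = 23.7 m/s
Supergeostrophic (V > V_g = 17 m/s), as expected around a high.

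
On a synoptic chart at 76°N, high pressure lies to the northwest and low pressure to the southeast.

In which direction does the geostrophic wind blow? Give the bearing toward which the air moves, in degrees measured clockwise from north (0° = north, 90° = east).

225°

The pressure-gradient force points toward the southeast (bearing 135°).
Geostrophic balance: in the Northern Hemisphere the Coriolis force deflects motion to the right, so the geostrophic wind blows 90° to the right of the pressure-gradient force (low pressure on the left).
Rotating 135° by 90° clockwise gives 225° — the wind blows toward the southwest.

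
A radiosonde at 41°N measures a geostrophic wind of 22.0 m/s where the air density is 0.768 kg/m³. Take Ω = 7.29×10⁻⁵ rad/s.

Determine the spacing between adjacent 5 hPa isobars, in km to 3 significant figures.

309 km

Coriolis parameter at 41°N:
f = 2Ω sin φ = 2 × 7.29×10⁻⁵ × sin 41° = 9.57×10⁻⁵ s⁻¹
Geostrophic balance rearranged: |∂P/∂n| = f ρ V_g
|∂P/∂n| = 9.57×10⁻⁵ × 0.768 × 22.0 = 1.62×10⁻³ Pa/m
Isobar spacing: Δn = ΔP/|∂P/∂n| = 500 Pa / 1.62×10⁻³ Pa/m = 309375 m ≈ 309 km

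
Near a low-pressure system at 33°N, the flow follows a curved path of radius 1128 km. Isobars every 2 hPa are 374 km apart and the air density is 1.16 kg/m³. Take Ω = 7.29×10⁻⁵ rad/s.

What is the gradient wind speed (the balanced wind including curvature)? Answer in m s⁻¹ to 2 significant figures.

5.5 m s⁻¹

Coriolis parameter at 33°N:
f = 2Ω sin φ = 2 × 7.29×10⁻⁵ × sin 33° = 7.94×10⁻⁵ s⁻¹
Pressure gradient: |∂P/∂n| = 200 Pa / 374000 m = 5.35×10⁻⁴ Pa/m
Geostrophic speed: V_g = |∂P/∂n|/(fρ) = 5.35×10⁻⁴/(7.94×10⁻⁵ × 1.16) = 5.81 m/s
Around a low, centrifugal force acts outward with Coriolis, so pressure-gradient force balances both:
(1/ρ)|∂P/∂n| = fV + V²/R  →  V² + fR·V − fR·V_g = 0
With fR = 7.94×10⁻⁵ × 1128×10³ m = 89.6 m/s:
V = [−fR + √((fR)² + 4 fR V_g)]/2 = [−89.6 + √(89.6² + 4×89.6×5.81)]/2 = 5.47 m/s
Subgeostrophic (V < V_g = 5.81 m/s), as expected around a low.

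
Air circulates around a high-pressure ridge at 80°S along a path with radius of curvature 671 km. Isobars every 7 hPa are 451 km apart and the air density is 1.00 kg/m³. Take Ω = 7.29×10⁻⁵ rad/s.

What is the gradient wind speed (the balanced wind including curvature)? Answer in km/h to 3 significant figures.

44.7 km/h

Coriolis parameter at 80°S:
f = 2Ω sin φ = 2 × 7.29×10⁻⁵ × sin 80° = 1.44×10⁻⁴ s⁻¹
Pressure gradient: |∂P/∂n| = 700 Pa / 451000 m = 1.55×10⁻³ Pa/m
Geostrophic speed: V_g = |∂P/∂n|/(fρ) = 1.55×10⁻³/(1.44×10⁻⁴ × 1.00) = 10.8 m/s
Around a high, pressure-gradient force acts outward with centrifugal, so Coriolis balances both:
fV = (1/ρ)|∂P/∂n| + V²/R  →  V² − fR·V + fR·V_g = 0
With fR = 1.44×10⁻⁴ × 671×10³ m = 96.3 m/s:
V = [fR − √((fR)² − 4 fR V_g)]/2 = [96.3 − √(96.3² − 4×96.3×10.8)]/2 = 12.4 m/s
Supergeostrophic (V > V_g = 10.8 m/s), as expected around a high.
Converting: 12.4 m/s × 3.6 = 44.7 km/h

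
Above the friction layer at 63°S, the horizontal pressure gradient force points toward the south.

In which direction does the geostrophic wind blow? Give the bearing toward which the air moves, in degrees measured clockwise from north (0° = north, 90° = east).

090°

The pressure-gradient force points toward the south (bearing 180°).
Geostrophic balance: in the Southern Hemisphere the Coriolis force deflects motion to the left, so the geostrophic wind blows 90° to the left of the pressure-gradient force (low pressure on the right).
Rotating 180° by 90° counterclockwise gives 090° — the wind blows toward the east.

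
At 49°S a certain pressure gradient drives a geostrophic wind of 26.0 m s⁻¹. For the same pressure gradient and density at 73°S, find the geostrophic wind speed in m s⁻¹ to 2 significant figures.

With the same pressure gradient and density, V_g ∝ 1/f ∝ 1/sin φ.
V₂ = V₁ · sin φ₁ / sin φ₂ = 26.0 × sin 49° / sin 73°
V₂ = 26.0 × 0.7547/0.9563 = 21 m s⁻¹

21 m s⁻¹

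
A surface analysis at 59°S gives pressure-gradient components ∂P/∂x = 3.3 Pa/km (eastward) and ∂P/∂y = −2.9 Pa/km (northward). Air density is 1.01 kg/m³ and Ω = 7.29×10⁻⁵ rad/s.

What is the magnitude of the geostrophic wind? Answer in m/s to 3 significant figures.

Coriolis parameter at 59°S:
f = 2Ω sin φ = 2 × 7.29×10⁻⁵ × sin 59° = 1.25×10⁻⁴ s⁻¹
In the Southern Hemisphere f is negative: f = −1.25×10⁻⁴ s⁻¹.
Component geostrophic relations (x east, y north):
u_g = −(1/(fρ)) ∂P/∂y,  v_g = (1/(fρ)) ∂P/∂x
u_g = −(−2.9×10⁻³)/(−1.25×10⁻⁴ × 1.01) = −23.0 m/s;  v_g = (3.3×10⁻³)/(−1.25×10⁻⁴ × 1.01) = −26.1 m/s
|V_g| = √(u_g² + v_g²) = 34.8 m/s

34.8 m/s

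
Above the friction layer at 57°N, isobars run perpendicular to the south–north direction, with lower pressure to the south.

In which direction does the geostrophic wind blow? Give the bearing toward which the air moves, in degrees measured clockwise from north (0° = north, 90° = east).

The pressure-gradient force points toward the south (bearing 180°).
Geostrophic balance: in the Northern Hemisphere the Coriolis force deflects motion to the right, so the geostrophic wind blows 90° to the right of the pressure-gradient force (low pressure on the left).
Rotating 180° by 90° clockwise gives 270° — the wind blows toward the west.

270°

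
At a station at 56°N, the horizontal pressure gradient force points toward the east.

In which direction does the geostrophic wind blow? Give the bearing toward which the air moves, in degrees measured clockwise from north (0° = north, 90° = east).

180°

The pressure-gradient force points toward the east (bearing 090°).
Geostrophic balance: in the Northern Hemisphere the Coriolis force deflects motion to the right, so the geostrophic wind blows 90° to the right of the pressure-gradient force (low pressure on the left).
Rotating 090° by 90° clockwise gives 180° — the wind blows toward the south.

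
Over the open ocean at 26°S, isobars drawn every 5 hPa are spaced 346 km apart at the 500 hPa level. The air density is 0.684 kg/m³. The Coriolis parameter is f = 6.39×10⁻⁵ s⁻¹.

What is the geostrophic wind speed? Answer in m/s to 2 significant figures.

33 m/s

Pressure gradient: |∂P/∂n| = 500 Pa / 346000 m = 1.45×10⁻³ Pa/m
Geostrophic balance (pressure-gradient force = Coriolis force):
V_g = (1/(fρ)) |∂P/∂n| = 1.45×10⁻³ / (6.39×10⁻⁵ × 0.684) = 33.1 m/s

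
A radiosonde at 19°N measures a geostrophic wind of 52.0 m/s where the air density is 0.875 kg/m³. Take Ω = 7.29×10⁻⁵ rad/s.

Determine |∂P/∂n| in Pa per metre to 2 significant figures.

Coriolis parameter at 19°N:
f = 2Ω sin φ = 2 × 7.29×10⁻⁵ × sin 19° = 4.75×10⁻⁵ s⁻¹
Geostrophic balance rearranged: |∂P/∂n| = f ρ V_g
|∂P/∂n| = 4.75×10⁻⁵ × 0.875 × 52.0 = 2.16×10⁻³ Pa/m

2.2×10⁻³ Pa/m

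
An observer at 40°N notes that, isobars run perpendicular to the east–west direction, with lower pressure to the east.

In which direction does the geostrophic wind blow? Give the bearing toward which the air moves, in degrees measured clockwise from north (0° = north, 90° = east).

180°

The pressure-gradient force points toward the east (bearing 090°).
Geostrophic balance: in the Northern Hemisphere the Coriolis force deflects motion to the right, so the geostrophic wind blows 90° to the right of the pressure-gradient force (low pressure on the left).
Rotating 090° by 90° clockwise gives 180° — the wind blows toward the south.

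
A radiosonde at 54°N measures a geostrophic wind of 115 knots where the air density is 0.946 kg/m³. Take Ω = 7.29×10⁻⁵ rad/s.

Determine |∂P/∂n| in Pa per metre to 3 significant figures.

Coriolis parameter at 54°N:
f = 2Ω sin φ = 2 × 7.29×10⁻⁵ × sin 54° = 1.18×10⁻⁴ s⁻¹
Wind speed in SI: 115 knots = 59.2 m/s
Geostrophic balance rearranged: |∂P/∂n| = f ρ V_g
|∂P/∂n| = 1.18×10⁻⁴ × 0.946 × 59.2 = 6.60×10⁻³ Pa/m

6.60×10⁻³ Pa/m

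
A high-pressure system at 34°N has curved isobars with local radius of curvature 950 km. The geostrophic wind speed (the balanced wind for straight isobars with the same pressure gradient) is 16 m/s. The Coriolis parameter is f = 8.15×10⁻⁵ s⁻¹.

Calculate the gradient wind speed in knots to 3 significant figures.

43.9 knots

Around a high, pressure-gradient force acts outward with centrifugal, so Coriolis balances both:
fV = (1/ρ)|∂P/∂n| + V²/R  →  V² − fR·V + fR·V_g = 0
With fR = 8.15×10⁻⁵ × 950×10³ m = 77.4 m/s:
V = [fR − √((fR)² − 4 fR V_g)]/2 = [77.4 − √(77.4² − 4×77.4×16)]/2 = 22.6 m/s
Supergeostrophic (V > V_g = 16 m/s), as expected around a high.
Converting: 22.6 m/s × 1.944 = 43.9 knots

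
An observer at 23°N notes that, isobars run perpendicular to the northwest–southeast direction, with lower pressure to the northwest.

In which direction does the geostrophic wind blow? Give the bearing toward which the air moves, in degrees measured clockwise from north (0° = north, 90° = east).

The pressure-gradient force points toward the northwest (bearing 315°).
Geostrophic balance: in the Northern Hemisphere the Coriolis force deflects motion to the right, so the geostrophic wind blows 90° to the right of the pressure-gradient force (low pressure on the left).
Rotating 315° by 90° clockwise gives 045° — the wind blows toward the northeast.

045°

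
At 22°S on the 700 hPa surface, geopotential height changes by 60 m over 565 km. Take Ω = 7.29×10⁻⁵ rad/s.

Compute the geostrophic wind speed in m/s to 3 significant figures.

19.1 m/s

Coriolis parameter at 22°S:
f = 2Ω sin φ = 2 × 7.29×10⁻⁵ × sin 22° = 5.46×10⁻⁵ s⁻¹
Height gradient: |∂Z/∂n| = 60 m / 565000 m = 1.06×10⁻⁴
On a pressure surface, geostrophic balance gives V_g = (g/f)|∂Z/∂n|:
V_g = 9.81 × 1.06×10⁻⁴ / 5.46×10⁻⁵ = 19.1 m/s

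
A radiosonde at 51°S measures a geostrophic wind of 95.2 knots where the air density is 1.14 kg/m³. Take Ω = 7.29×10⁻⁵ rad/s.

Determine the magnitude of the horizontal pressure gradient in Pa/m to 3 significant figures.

Coriolis parameter at 51°S:
f = 2Ω sin φ = 2 × 7.29×10⁻⁵ × sin 51° = 1.13×10⁻⁴ s⁻¹
Wind speed in SI: 95.2 knots = 49.0 m/s
Geostrophic balance rearranged: |∂P/∂n| = f ρ V_g
|∂P/∂n| = 1.13×10⁻⁴ × 1.14 × 49.0 = 6.33×10⁻³ Pa/m

6.33×10⁻³ Pa/m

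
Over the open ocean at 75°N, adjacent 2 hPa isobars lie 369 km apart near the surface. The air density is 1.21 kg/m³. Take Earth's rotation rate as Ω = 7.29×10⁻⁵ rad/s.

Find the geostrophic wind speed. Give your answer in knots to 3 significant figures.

Coriolis parameter at 75°N:
f = 2Ω sin φ = 2 × 7.29×10⁻⁵ × sin 75° = 1.41×10⁻⁴ s⁻¹
Pressure gradient: |∂P/∂n| = 200 Pa / 369000 m = 5.42×10⁻⁴ Pa/m
Geostrophic balance (pressure-gradient force = Coriolis force):
V_g = (1/(fρ)) |∂P/∂n| = 5.42×10⁻⁴ / (1.41×10⁻⁴ × 1.21) = 3.18 m/s
Converting: 3.18 m/s × 1.944 = 6.18 knots

6.18 knots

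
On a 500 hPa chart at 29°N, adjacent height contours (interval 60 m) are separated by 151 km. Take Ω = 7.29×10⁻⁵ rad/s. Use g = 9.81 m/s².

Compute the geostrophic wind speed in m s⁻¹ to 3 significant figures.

55.1 m s⁻¹

Coriolis parameter at 29°N:
f = 2Ω sin φ = 2 × 7.29×10⁻⁵ × sin 29° = 7.07×10⁻⁵ s⁻¹
Height gradient: |∂Z/∂n| = 60 m / 151000 m = 3.97×10⁻⁴
On a pressure surface, geostrophic balance gives V_g = (g/f)|∂Z/∂n|:
V_g = 9.81 × 3.97×10⁻⁴ / 7.07×10⁻⁵ = 55.1 m/s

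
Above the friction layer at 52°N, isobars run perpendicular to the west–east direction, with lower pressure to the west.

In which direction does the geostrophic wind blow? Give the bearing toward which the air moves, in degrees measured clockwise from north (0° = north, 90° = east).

The pressure-gradient force points toward the west (bearing 270°).
Geostrophic balance: in the Northern Hemisphere the Coriolis force deflects motion to the right, so the geostrophic wind blows 90° to the right of the pressure-gradient force (low pressure on the left).
Rotating 270° by 90° clockwise gives 000° — the wind blows toward the north.

000°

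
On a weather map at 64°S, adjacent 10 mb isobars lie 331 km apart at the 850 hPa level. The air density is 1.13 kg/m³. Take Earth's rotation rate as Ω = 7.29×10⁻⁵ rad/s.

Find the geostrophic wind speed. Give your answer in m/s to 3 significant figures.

20.4 m/s

Coriolis parameter at 64°S:
f = 2Ω sin φ = 2 × 7.29×10⁻⁵ × sin 64° = 1.31×10⁻⁴ s⁻¹
Pressure gradient: |∂P/∂n| = 1000 Pa / 331000 m = 3.02×10⁻³ Pa/m
Geostrophic balance (pressure-gradient force = Coriolis force):
V_g = (1/(fρ)) |∂P/∂n| = 3.02×10⁻³ / (1.31×10⁻⁴ × 1.13) = 20.4 m/s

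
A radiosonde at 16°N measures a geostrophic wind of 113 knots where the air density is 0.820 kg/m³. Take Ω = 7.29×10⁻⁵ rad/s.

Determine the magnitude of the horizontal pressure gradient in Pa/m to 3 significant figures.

1.92×10⁻³ Pa/m

Coriolis parameter at 16°N:
f = 2Ω sin φ = 2 × 7.29×10⁻⁵ × sin 16° = 4.02×10⁻⁵ s⁻¹
Wind speed in SI: 113 knots = 58.1 m/s
Geostrophic balance rearranged: |∂P/∂n| = f ρ V_g
|∂P/∂n| = 4.02×10⁻⁵ × 0.820 × 58.1 = 1.92×10⁻³ Pa/m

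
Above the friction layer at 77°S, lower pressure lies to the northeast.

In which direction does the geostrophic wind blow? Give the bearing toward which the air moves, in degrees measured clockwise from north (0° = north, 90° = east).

The pressure-gradient force points toward the northeast (bearing 045°).
Geostrophic balance: in the Southern Hemisphere the Coriolis force deflects motion to the left, so the geostrophic wind blows 90° to the left of the pressure-gradient force (low pressure on the right).
Rotating 045° by 90° counterclockwise gives 315° — the wind blows toward the northwest.

315°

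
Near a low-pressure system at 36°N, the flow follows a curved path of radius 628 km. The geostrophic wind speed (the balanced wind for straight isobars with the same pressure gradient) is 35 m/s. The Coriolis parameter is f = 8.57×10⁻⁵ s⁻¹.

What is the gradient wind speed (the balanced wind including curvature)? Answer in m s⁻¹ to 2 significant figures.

24 m s⁻¹

Around a low, centrifugal force acts outward with Coriolis, so pressure-gradient force balances both:
(1/ρ)|∂P/∂n| = fV + V²/R  →  V² + fR·V − fR·V_g = 0
With fR = 8.57×10⁻⁵ × 628×10³ m = 53.8 m/s:
V = [−fR + √((fR)² + 4 fR V_g)]/2 = [−53.8 + √(53.8² + 4×53.8×35)]/2 = 24.2 m/s
Subgeostrophic (V < V_g = 35 m/s), as expected around a low.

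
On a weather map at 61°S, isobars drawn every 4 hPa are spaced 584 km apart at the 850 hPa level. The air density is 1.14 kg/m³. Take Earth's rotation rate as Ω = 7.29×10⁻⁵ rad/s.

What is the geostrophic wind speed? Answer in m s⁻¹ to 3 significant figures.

Coriolis parameter at 61°S:
f = 2Ω sin φ = 2 × 7.29×10⁻⁵ × sin 61° = 1.28×10⁻⁴ s⁻¹
Pressure gradient: |∂P/∂n| = 400 Pa / 584000 m = 6.85×10⁻⁴ Pa/m
Geostrophic balance (pressure-gradient force = Coriolis force):
V_g = (1/(fρ)) |∂P/∂n| = 6.85×10⁻⁴ / (1.28×10⁻⁴ × 1.14) = 4.71 m/s

4.71 m s⁻¹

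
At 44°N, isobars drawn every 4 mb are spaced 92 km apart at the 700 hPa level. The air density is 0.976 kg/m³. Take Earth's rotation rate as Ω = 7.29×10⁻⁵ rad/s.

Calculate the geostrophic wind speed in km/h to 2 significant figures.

Coriolis parameter at 44°N:
f = 2Ω sin φ = 2 × 7.29×10⁻⁵ × sin 44° = 1.01×10⁻⁴ s⁻¹
Pressure gradient: |∂P/∂n| = 400 Pa / 92000 m = 4.35×10⁻³ Pa/m
Geostrophic balance (pressure-gradient force = Coriolis force):
V_g = (1/(fρ)) |∂P/∂n| = 4.35×10⁻³ / (1.01×10⁻⁴ × 0.976) = 44.0 m/s
Converting: 44.0 m/s × 3.6 = 160 km/h

160 km/h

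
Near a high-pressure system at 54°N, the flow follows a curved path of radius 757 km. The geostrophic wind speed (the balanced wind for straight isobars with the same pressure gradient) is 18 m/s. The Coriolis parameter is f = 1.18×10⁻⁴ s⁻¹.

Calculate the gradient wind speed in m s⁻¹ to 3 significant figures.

Around a high, pressure-gradient force acts outward with centrifugal, so Coriolis balances both:
fV = (1/ρ)|∂P/∂n| + V²/R  →  V² − fR·V + fR·V_g = 0
With fR = 1.18×10⁻⁴ × 757×10³ m = 89.3 m/s:
V = [fR − √((fR)² − 4 fR V_g)]/2 = [89.3 − √(89.3² − 4×89.3×18)]/2 = 25 m/s
Supergeostrophic (V > V_g = 18 m/s), as expected around a high.

25.0 m s⁻¹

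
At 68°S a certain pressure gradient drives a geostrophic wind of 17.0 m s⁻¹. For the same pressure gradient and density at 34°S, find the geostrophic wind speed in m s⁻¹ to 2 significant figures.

28 m s⁻¹

With the same pressure gradient and density, V_g ∝ 1/f ∝ 1/sin φ.
V₂ = V₁ · sin φ₁ / sin φ₂ = 17.0 × sin 68° / sin 34°
V₂ = 17.0 × 0.9272/0.5592 = 28 m s⁻¹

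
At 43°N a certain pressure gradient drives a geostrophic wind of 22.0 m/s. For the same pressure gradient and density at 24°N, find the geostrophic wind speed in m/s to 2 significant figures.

37 m/s

With the same pressure gradient and density, V_g ∝ 1/f ∝ 1/sin φ.
V₂ = V₁ · sin φ₁ / sin φ₂ = 22.0 × sin 43° / sin 24°
V₂ = 22.0 × 0.6820/0.4067 = 37 m/s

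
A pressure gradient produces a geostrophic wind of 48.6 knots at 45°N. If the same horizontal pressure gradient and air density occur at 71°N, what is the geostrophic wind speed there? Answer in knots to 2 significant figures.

36 knots

With the same pressure gradient and density, V_g ∝ 1/f ∝ 1/sin φ.
V₂ = V₁ · sin φ₁ / sin φ₂ = 48.6 × sin 45° / sin 71°
V₂ = 48.6 × 0.7071/0.9455 = 36 knots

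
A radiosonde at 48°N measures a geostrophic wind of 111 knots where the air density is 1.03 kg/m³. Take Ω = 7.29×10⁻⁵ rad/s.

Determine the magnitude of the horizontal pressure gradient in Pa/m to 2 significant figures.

6.4×10⁻³ Pa/m

Coriolis parameter at 48°N:
f = 2Ω sin φ = 2 × 7.29×10⁻⁵ × sin 48° = 1.08×10⁻⁴ s⁻¹
Wind speed in SI: 111 knots = 57.1 m/s
Geostrophic balance rearranged: |∂P/∂n| = f ρ V_g
|∂P/∂n| = 1.08×10⁻⁴ × 1.03 × 57.1 = 6.37×10⁻³ Pa/m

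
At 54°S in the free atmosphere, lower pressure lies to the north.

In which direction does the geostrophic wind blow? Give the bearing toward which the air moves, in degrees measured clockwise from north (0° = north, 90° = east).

The pressure-gradient force points toward the north (bearing 000°).
Geostrophic balance: in the Southern Hemisphere the Coriolis force deflects motion to the left, so the geostrophic wind blows 90° to the left of the pressure-gradient force (low pressure on the right).
Rotating 000° by 90° counterclockwise gives 270° — the wind blows toward the west.

270°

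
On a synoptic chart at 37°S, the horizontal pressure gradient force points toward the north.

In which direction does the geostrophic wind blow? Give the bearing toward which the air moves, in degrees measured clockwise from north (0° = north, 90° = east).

The pressure-gradient force points toward the north (bearing 000°).
Geostrophic balance: in the Southern Hemisphere the Coriolis force deflects motion to the left, so the geostrophic wind blows 90° to the left of the pressure-gradient force (low pressure on the right).
Rotating 000° by 90° counterclockwise gives 270° — the wind blows toward the west.

270°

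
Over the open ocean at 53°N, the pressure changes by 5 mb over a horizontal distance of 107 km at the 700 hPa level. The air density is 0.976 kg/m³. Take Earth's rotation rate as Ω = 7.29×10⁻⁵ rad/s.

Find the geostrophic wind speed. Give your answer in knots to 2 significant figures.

Coriolis parameter at 53°N:
f = 2Ω sin φ = 2 × 7.29×10⁻⁵ × sin 53° = 1.16×10⁻⁴ s⁻¹
Pressure gradient: |∂P/∂n| = 500 Pa / 107000 m = 4.67×10⁻³ Pa/m
Geostrophic balance (pressure-gradient force = Coriolis force):
V_g = (1/(fρ)) |∂P/∂n| = 4.67×10⁻³ / (1.16×10⁻⁴ × 0.976) = 41.1 m/s
Converting: 41.1 m/s × 1.944 = 80 knots

80 knots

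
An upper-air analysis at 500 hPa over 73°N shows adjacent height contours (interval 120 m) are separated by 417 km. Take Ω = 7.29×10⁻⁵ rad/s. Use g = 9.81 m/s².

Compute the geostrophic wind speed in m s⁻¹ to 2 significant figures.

Coriolis parameter at 73°N:
f = 2Ω sin φ = 2 × 7.29×10⁻⁵ × sin 73° = 1.39×10⁻⁴ s⁻¹
Height gradient: |∂Z/∂n| = 120 m / 417000 m = 2.88×10⁻⁴
On a pressure surface, geostrophic balance gives V_g = (g/f)|∂Z/∂n|:
V_g = 9.81 × 2.88×10⁻⁴ / 1.39×10⁻⁴ = 20.2 m/s

20 m s⁻¹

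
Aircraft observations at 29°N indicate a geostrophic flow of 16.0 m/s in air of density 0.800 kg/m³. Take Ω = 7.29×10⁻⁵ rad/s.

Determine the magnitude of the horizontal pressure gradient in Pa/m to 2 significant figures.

Coriolis parameter at 29°N:
f = 2Ω sin φ = 2 × 7.29×10⁻⁵ × sin 29° = 7.07×10⁻⁵ s⁻¹
Geostrophic balance rearranged: |∂P/∂n| = f ρ V_g
|∂P/∂n| = 7.07×10⁻⁵ × 0.800 × 16.0 = 9.05×10⁻⁴ Pa/m

9.0×10⁻⁴ Pa/m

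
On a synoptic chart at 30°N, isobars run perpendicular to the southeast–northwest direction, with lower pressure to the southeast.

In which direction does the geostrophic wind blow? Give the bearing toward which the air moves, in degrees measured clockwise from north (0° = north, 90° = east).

225°

The pressure-gradient force points toward the southeast (bearing 135°).
Geostrophic balance: in the Northern Hemisphere the Coriolis force deflects motion to the right, so the geostrophic wind blows 90° to the right of the pressure-gradient force (low pressure on the left).
Rotating 135° by 90° clockwise gives 225° — the wind blows toward the southwest.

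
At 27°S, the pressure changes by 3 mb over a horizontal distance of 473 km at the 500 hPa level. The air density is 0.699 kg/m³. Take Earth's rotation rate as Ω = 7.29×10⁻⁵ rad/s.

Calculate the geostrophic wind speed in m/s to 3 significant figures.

13.7 m/s

Coriolis parameter at 27°S:
f = 2Ω sin φ = 2 × 7.29×10⁻⁵ × sin 27° = 6.62×10⁻⁵ s⁻¹
Pressure gradient: |∂P/∂n| = 300 Pa / 473000 m = 6.34×10⁻⁴ Pa/m
Geostrophic balance (pressure-gradient force = Coriolis force):
V_g = (1/(fρ)) |∂P/∂n| = 6.34×10⁻⁴ / (6.62×10⁻⁵ × 0.699) = 13.7 m/s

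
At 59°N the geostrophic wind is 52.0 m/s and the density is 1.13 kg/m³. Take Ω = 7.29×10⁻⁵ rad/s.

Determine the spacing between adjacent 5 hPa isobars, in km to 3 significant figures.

Coriolis parameter at 59°N:
f = 2Ω sin φ = 2 × 7.29×10⁻⁵ × sin 59° = 1.25×10⁻⁴ s⁻¹
Geostrophic balance rearranged: |∂P/∂n| = f ρ V_g
|∂P/∂n| = 1.25×10⁻⁴ × 1.13 × 52.0 = 7.34×10⁻³ Pa/m
Isobar spacing: Δn = ΔP/|∂P/∂n| = 500 Pa / 7.34×10⁻³ Pa/m = 68087 m ≈ 68.1 km

68.1 km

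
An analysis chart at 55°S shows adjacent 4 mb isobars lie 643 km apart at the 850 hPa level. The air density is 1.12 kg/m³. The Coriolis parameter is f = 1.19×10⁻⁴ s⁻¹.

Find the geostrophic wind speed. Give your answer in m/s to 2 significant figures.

4.7 m/s

Pressure gradient: |∂P/∂n| = 400 Pa / 643000 m = 6.22×10⁻⁴ Pa/m
Geostrophic balance (pressure-gradient force = Coriolis force):
V_g = (1/(fρ)) |∂P/∂n| = 6.22×10⁻⁴ / (1.19×10⁻⁴ × 1.12) = 4.67 m/s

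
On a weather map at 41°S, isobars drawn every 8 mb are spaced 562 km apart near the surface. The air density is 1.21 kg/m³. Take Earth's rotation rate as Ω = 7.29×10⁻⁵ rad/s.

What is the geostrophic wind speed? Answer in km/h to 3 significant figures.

44.3 km/h

Coriolis parameter at 41°S:
f = 2Ω sin φ = 2 × 7.29×10⁻⁵ × sin 41° = 9.57×10⁻⁵ s⁻¹
Pressure gradient: |∂P/∂n| = 800 Pa / 562000 m = 1.42×10⁻³ Pa/m
Geostrophic balance (pressure-gradient force = Coriolis force):
V_g = (1/(fρ)) |∂P/∂n| = 1.42×10⁻³ / (9.57×10⁻⁵ × 1.21) = 12.3 m/s
Converting: 12.3 m/s × 3.6 = 44.3 km/h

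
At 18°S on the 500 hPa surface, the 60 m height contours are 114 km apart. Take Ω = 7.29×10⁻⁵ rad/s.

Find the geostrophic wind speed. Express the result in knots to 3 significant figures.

223 knots

Coriolis parameter at 18°S:
f = 2Ω sin φ = 2 × 7.29×10⁻⁵ × sin 18° = 4.51×10⁻⁵ s⁻¹
Height gradient: |∂Z/∂n| = 60 m / 114000 m = 5.26×10⁻⁴
On a pressure surface, geostrophic balance gives V_g = (g/f)|∂Z/∂n|:
V_g = 9.81 × 5.26×10⁻⁴ / 4.51×10⁻⁵ = 115 m/s
Converting: 115 m/s × 1.944 = 223 knots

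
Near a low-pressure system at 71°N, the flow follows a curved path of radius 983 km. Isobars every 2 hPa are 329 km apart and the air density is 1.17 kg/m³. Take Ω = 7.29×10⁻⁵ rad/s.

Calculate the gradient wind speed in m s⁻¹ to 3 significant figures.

3.67 m s⁻¹

Coriolis parameter at 71°N:
f = 2Ω sin φ = 2 × 7.29×10⁻⁵ × sin 71° = 1.38×10⁻⁴ s⁻¹
Pressure gradient: |∂P/∂n| = 200 Pa / 329000 m = 6.08×10⁻⁴ Pa/m
Geostrophic speed: V_g = |∂P/∂n|/(fρ) = 6.08×10⁻⁴/(1.38×10⁻⁴ × 1.17) = 3.77 m/s
Around a low, centrifugal force acts outward with Coriolis, so pressure-gradient force balances both:
(1/ρ)|∂P/∂n| = fV + V²/R  →  V² + fR·V − fR·V_g = 0
With fR = 1.38×10⁻⁴ × 983×10³ m = 136 m/s:
V = [−fR + √((fR)² + 4 fR V_g)]/2 = [−136 + √(136² + 4×136×3.77)]/2 = 3.67 m/s
Subgeostrophic (V < V_g = 3.77 m/s), as expected around a low.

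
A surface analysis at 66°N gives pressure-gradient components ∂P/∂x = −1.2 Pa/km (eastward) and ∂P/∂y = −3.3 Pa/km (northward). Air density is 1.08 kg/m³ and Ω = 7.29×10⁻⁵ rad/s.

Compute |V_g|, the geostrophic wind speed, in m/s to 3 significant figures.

24.4 m/s

Coriolis parameter at 66°N:
f = 2Ω sin φ = 2 × 7.29×10⁻⁵ × sin 66° = 1.33×10⁻⁴ s⁻¹
Component geostrophic relations (x east, y north):
u_g = −(1/(fρ)) ∂P/∂y,  v_g = (1/(fρ)) ∂P/∂x
u_g = −(−3.3×10⁻³)/(1.33×10⁻⁴ × 1.08) = 22.9 m/s;  v_g = (−1.2×10⁻³)/(1.33×10⁻⁴ × 1.08) = −8.34 m/s
|V_g| = √(u_g² + v_g²) = 24.4 m/s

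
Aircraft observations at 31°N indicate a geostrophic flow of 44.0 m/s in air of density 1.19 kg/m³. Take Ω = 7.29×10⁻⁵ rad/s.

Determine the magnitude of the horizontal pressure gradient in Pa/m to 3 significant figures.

3.93×10⁻³ Pa/m

Coriolis parameter at 31°N:
f = 2Ω sin φ = 2 × 7.29×10⁻⁵ × sin 31° = 7.51×10⁻⁵ s⁻¹
Geostrophic balance rearranged: |∂P/∂n| = f ρ V_g
|∂P/∂n| = 7.51×10⁻⁵ × 1.19 × 44.0 = 3.93×10⁻³ Pa/m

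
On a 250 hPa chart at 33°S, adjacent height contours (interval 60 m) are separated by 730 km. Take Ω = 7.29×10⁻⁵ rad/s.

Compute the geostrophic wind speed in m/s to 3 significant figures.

10.2 m/s

Coriolis parameter at 33°S:
f = 2Ω sin φ = 2 × 7.29×10⁻⁵ × sin 33° = 7.94×10⁻⁵ s⁻¹
Height gradient: |∂Z/∂n| = 60 m / 730000 m = 8.22×10⁻⁵
On a pressure surface, geostrophic balance gives V_g = (g/f)|∂Z/∂n|:
V_g = 9.81 × 8.22×10⁻⁵ / 7.94×10⁻⁵ = 10.2 m/s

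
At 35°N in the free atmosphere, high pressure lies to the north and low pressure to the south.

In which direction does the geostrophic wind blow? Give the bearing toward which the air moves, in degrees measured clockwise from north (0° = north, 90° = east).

270°

The pressure-gradient force points toward the south (bearing 180°).
Geostrophic balance: in the Northern Hemisphere the Coriolis force deflects motion to the right, so the geostrophic wind blows 90° to the right of the pressure-gradient force (low pressure on the left).
Rotating 180° by 90° clockwise gives 270° — the wind blows toward the west.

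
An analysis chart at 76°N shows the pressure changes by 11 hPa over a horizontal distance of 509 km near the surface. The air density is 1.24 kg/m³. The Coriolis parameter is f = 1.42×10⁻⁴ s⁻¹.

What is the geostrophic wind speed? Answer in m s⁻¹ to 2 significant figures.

Pressure gradient: |∂P/∂n| = 1100 Pa / 509000 m = 2.16×10⁻³ Pa/m
Geostrophic balance (pressure-gradient force = Coriolis force):
V_g = (1/(fρ)) |∂P/∂n| = 2.16×10⁻³ / (1.42×10⁻⁴ × 1.24) = 12.3 m/s

12 m s⁻¹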